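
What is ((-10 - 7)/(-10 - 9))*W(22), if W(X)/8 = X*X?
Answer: 65824/19 ≈ 3464.4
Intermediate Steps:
W(X) = 8*X² (W(X) = 8*(X*X) = 8*X²)
((-10 - 7)/(-10 - 9))*W(22) = ((-10 - 7)/(-10 - 9))*(8*22²) = (-17/(-19))*(8*484) = -17*(-1/19)*3872 = (17/19)*3872 = 65824/19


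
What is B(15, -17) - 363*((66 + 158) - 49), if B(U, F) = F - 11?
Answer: -63553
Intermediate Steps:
B(U, F) = -11 + F
B(15, -17) - 363*((66 + 158) - 49) = (-11 - 17) - 363*((66 + 158) - 49) = -28 - 363*(224 - 49) = -28 - 363*175 = -28 - 63525 = -63553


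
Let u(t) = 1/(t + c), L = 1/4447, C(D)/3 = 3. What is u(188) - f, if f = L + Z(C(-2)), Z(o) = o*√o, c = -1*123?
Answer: -7800103/289055 ≈ -26.985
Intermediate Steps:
C(D) = 9 (C(D) = 3*3 = 9)
c = -123
Z(o) = o^(3/2)
L = 1/4447 ≈ 0.00022487
u(t) = 1/(-123 + t) (u(t) = 1/(t - 123) = 1/(-123 + t))
f = 120070/4447 (f = 1/4447 + 9^(3/2) = 1/4447 + 27 = 120070/4447 ≈ 27.000)
u(188) - f = 1/(-123 + 188) - 1*120070/4447 = 1/65 - 120070/4447 = -7800103/289055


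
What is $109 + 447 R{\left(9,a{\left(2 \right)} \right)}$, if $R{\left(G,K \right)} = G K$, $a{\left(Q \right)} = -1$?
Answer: $-3914$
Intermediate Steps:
$109 + 447 R{\left(9,a{\left(2 \right)} \right)} = 109 + 447 \cdot 9 \left(-1\right) = 109 + 447 \left(-9\right) = 109 - 4023 = -3914$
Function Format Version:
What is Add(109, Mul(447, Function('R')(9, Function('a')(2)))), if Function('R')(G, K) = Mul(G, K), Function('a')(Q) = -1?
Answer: -3914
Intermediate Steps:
Add(109, Mul(447, Function('R')(9, Function('a')(2)))) = Add(109, Mul(447, Mul(9, -1))) = Add(109, Mul(447, -9)) = Add(109, -4023) = -3914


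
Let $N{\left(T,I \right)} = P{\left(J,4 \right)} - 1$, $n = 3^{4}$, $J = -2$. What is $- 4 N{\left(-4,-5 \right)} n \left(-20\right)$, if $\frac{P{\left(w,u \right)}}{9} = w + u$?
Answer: $110160$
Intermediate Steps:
$n = 81$
$P{\left(w,u \right)} = 9 u + 9 w$ ($P{\left(w,u \right)} = 9 \left(w + u\right) = 9 \left(u + w\right) = 9 u + 9 w$)
$N{\left(T,I \right)} = 17$ ($N{\left(T,I \right)} = \left(9 \cdot 4 + 9 \left(-2\right)\right) - 1 = \left(36 - 18\right) - 1 = 18 - 1 = 17$)
$- 4 N{\left(-4,-5 \right)} n \left(-20\right) = \left(-4\right) 17 \cdot 81 \left(-20\right) = \left(-68\right) 81 \left(-20\right) = \left(-5508\right) \left(-20\right) = 110160$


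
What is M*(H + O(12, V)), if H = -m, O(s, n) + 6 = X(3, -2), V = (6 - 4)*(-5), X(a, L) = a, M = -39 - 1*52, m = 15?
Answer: 1638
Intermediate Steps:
M = -91 (M = -39 - 52 = -91)
V = -10 (V = 2*(-5) = -10)
O(s, n) = -3 (O(s, n) = -6 + 3 = -3)
H = -15 (H = -1*15 = -15)
M*(H + O(12, V)) = -91*(-15 - 3) = -91*(-18) = 1638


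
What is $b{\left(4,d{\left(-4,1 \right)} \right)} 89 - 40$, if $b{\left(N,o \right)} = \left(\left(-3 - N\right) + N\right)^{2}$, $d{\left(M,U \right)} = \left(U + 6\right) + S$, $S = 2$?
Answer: $761$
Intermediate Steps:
$d{\left(M,U \right)} = 8 + U$ ($d{\left(M,U \right)} = \left(U + 6\right) + 2 = \left(6 + U\right) + 2 = 8 + U$)
$b{\left(N,o \right)} = 9$ ($b{\left(N,o \right)} = \left(-3\right)^{2} = 9$)
$b{\left(4,d{\left(-4,1 \right)} \right)} 89 - 40 = 9 \cdot 89 - 40 = 801 - 40 = 761$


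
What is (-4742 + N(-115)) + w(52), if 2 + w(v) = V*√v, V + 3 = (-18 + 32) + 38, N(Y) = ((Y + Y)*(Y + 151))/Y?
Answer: -4672 + 98*√13 ≈ -4318.7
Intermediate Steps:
N(Y) = 302 + 2*Y (N(Y) = ((2*Y)*(151 + Y))/Y = (2*Y*(151 + Y))/Y = 302 + 2*Y)
V = 49 (V = -3 + ((-18 + 32) + 38) = -3 + (14 + 38) = -3 + 52 = 49)
w(v) = -2 + 49*√v
(-4742 + N(-115)) + w(52) = (-4742 + (302 + 2*(-115))) + (-2 + 49*√52) = (-4742 + (302 - 230)) + (-2 + 49*(2*√13)) = (-4742 + 72) + (-2 + 98*√13) = -4670 + (-2 + 98*√13) = -4672 + 98*√13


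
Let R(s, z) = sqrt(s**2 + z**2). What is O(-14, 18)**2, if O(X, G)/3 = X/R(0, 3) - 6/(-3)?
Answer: 64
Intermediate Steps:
O(X, G) = 6 + X (O(X, G) = 3*(X/(sqrt(0**2 + 3**2)) - 6/(-3)) = 3*(X/(sqrt(0 + 9)) - 6*(-1/3)) = 3*(X/(sqrt(9)) + 2) = 3*(X/3 + 2) = 3*(2 + X/3) = 6 + X)
O(-14, 18)**2 = (6 - 14)**2 = (-8)**2 = 64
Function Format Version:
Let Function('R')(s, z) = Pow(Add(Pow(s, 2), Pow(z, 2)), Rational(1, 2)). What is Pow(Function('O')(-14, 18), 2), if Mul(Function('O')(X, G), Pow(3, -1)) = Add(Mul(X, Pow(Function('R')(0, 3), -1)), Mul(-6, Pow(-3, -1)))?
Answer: 64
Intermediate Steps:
Function('O')(X, G) = Add(6, X) (Function('O')(X, G) = Mul(3, Add(Mul(X, Pow(Pow(Add(Pow(0, 2), Pow(3, 2)), Rational(1, 2)), -1)), Mul(-6, Pow(-3, -1)))) = Mul(3, Add(Mul(X, Pow(Pow(Add(0, 9), Rational(1, 2)), -1)), Mul(-6, Rational(-1, 3)))) = Mul(3, Add(Mul(X, Pow(Pow(9, Rational(1, 2)), -1)), 2)) = Mul(3, Add(Mul(X, Pow(3, -1)), 2)) = Mul(3, Add(Mul(X, Rational(1, 3)), 2)) = Mul(3, Add(Mul(Rational(1, 3), X), 2)) = Mul(3, Add(2, Mul(Rational(1, 3), X))) = Add(6, X))
Pow(Function('O')(-14, 18), 2) = Pow(Add(6, -14), 2) = Pow(-8, 2) = 64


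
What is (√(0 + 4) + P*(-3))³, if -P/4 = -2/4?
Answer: -64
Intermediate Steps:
P = 2 (P = -(-8)/4 = -4*(-½) = 2)
(√(0 + 4) + P*(-3))³ = (√(0 + 4) + 2*(-3))³ = (√4 - 6)³ = (2 - 6)³ = (-4)³ = -64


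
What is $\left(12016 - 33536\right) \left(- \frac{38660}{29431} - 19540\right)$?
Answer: $\frac{12376591008000}{29431} \approx 4.2053 \cdot 10^{8}$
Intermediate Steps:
$\left(12016 - 33536\right) \left(- \frac{38660}{29431} - 19540\right) = - 21520 \left(\left(-38660\right) \frac{1}{29431} - 19540\right) = - 21520 \left(- \frac{38660}{29431} - 19540\right) = \left(-21520\right) \left(- \frac{575120400}{29431}\right) = \frac{12376591008000}{29431}$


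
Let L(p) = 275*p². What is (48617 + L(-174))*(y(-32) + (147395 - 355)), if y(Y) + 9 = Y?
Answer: 1231045624483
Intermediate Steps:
y(Y) = -9 + Y
(48617 + L(-174))*(y(-32) + (147395 - 355)) = (48617 + 275*(-174)²)*((-9 - 32) + (147395 - 355)) = (48617 + 275*30276)*(-41 + 147040) = (48617 + 8325900)*146999 = 8374517*146999 = 1231045624483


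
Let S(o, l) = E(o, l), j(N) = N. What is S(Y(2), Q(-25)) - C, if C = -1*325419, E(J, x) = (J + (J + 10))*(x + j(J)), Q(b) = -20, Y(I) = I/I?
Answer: 325191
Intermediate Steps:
Y(I) = 1
E(J, x) = (10 + 2*J)*(J + x) (E(J, x) = (J + (J + 10))*(x + J) = (J + (10 + J))*(J + x) = (10 + 2*J)*(J + x))
S(o, l) = 2*o² + 10*l + 10*o + 2*l*o (S(o, l) = 2*o² + 10*o + 10*l + 2*o*l = 2*o² + 10*o + 10*l + 2*l*o = 2*o² + 10*l + 10*o + 2*l*o)
C = -325419
S(Y(2), Q(-25)) - C = (2*1² + 10*(-20) + 10*1 + 2*(-20)*1) - 1*(-325419) = (2*1 - 200 + 10 - 40) + 325419 = (2 - 200 + 10 - 40) + 325419 = -228 + 325419 = 325191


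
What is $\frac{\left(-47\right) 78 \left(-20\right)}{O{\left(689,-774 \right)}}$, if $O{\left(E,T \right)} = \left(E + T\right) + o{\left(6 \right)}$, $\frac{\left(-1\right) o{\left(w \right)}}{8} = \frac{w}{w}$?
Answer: $- \frac{24440}{31} \approx -788.39$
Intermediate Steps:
$o{\left(w \right)} = -8$ ($o{\left(w \right)} = - 8 \frac{w}{w} = \left(-8\right) 1 = -8$)
$O{\left(E,T \right)} = -8 + E + T$ ($O{\left(E,T \right)} = \left(E + T\right) - 8 = -8 + E + T$)
$\frac{\left(-47\right) 78 \left(-20\right)}{O{\left(689,-774 \right)}} = \frac{\left(-47\right) 78 \left(-20\right)}{-8 + 689 - 774} = \frac{\left(-3666\right) \left(-20\right)}{-93} = 73320 \left(- \frac{1}{93}\right) = - \frac{24440}{31}$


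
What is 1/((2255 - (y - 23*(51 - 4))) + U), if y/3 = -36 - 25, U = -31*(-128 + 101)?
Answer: 1/4356 ≈ 0.00022957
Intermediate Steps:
U = 837 (U = -31*(-27) = 837)
y = -183 (y = 3*(-36 - 25) = 3*(-61) = -183)
1/((2255 - (y - 23*(51 - 4))) + U) = 1/((2255 - (-183 - 23*(51 - 4))) + 837) = 1/((2255 - (-183 - 23*47)) + 837) = 1/((2255 - (-183 - 1081)) + 837) = 1/((2255 - 1*(-1264)) + 837) = 1/((2255 + 1264) + 837) = 1/(3519 + 837) = 1/4356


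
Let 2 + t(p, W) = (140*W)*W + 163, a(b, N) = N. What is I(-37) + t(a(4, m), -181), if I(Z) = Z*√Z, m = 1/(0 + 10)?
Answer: 4586701 - 37*I*√37 ≈ 4.5867e+6 - 225.06*I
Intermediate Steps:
m = ⅒ (m = 1/10 = ⅒ ≈ 0.10000)
I(Z) = Z^(3/2)
t(p, W) = 161 + 140*W² (t(p, W) = -2 + ((140*W)*W + 163) = -2 + (140*W² + 163) = -2 + (163 + 140*W²) = 161 + 140*W²)
I(-37) + t(a(4, m), -181) = (-37)^(3/2) + (161 + 140*(-181)²) = -37*I*√37 + (161 + 140*32761) = -37*I*√37 + (161 + 4586540) = -37*I*√37 + 4586701 = 4586701 - 37*I*√37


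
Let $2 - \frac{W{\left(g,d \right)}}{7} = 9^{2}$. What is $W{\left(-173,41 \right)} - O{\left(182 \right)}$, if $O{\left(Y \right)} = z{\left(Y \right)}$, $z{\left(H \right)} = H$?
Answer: $-735$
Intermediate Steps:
$W{\left(g,d \right)} = -553$ ($W{\left(g,d \right)} = 14 - 7 \cdot 9^{2} = 14 - 567 = -553$)
$O{\left(Y \right)} = Y$
$W{\left(-173,41 \right)} - O{\left(182 \right)} = -553 - 182 = -735$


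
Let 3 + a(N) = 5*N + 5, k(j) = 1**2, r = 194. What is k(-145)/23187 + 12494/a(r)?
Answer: 48283225/3756294 ≈ 12.854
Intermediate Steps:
k(j) = 1
a(N) = 2 + 5*N (a(N) = -3 + (5*N + 5) = -3 + (5 + 5*N) = 2 + 5*N)
k(-145)/23187 + 12494/a(r) = 1/23187 + 12494/(2 + 5*194) = 1*(1/23187) + 12494/(2 + 970) = 1/23187 + 12494/972 = 1/23187 + 12494*(1/972) = 1/23187 + 6247/486 = 48283225/3756294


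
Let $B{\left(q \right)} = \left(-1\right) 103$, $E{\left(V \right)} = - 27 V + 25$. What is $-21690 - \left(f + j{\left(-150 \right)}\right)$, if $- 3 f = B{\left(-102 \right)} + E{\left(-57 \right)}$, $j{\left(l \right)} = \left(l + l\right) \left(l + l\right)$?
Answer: $-111203$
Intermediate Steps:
$E{\left(V \right)} = 25 - 27 V$
$B{\left(q \right)} = -103$
$j{\left(l \right)} = 4 l^{2}$ ($j{\left(l \right)} = 2 l 2 l = 4 l^{2}$)
$f = -487$ ($f = - \frac{-103 + \left(25 - -1539\right)}{3} = - \frac{-103 + \left(25 + 1539\right)}{3} = - \frac{-103 + 1564}{3} = \left(- \frac{1}{3}\right) 1461 = -487$)
$-21690 - \left(f + j{\left(-150 \right)}\right) = -21690 - \left(-487 + 4 \left(-150\right)^{2}\right) = -21690 - \left(-487 + 4 \cdot 22500\right) = -21690 - \left(-487 + 90000\right) = -21690 - 89513 = -111203$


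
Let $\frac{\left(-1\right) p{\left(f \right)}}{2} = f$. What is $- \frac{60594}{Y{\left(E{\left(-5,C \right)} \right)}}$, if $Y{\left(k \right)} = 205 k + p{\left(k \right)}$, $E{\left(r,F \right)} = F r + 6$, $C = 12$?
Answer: $\frac{10099}{1827} \approx 5.5276$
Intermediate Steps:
$p{\left(f \right)} = - 2 f$
$E{\left(r,F \right)} = 6 + F r$
$Y{\left(k \right)} = 203 k$ ($Y{\left(k \right)} = 205 k - 2 k = 203 k$)
$- \frac{60594}{Y{\left(E{\left(-5,C \right)} \right)}} = - \frac{60594}{203 \left(6 + 12 \left(-5\right)\right)} = - \frac{60594}{203 \left(6 - 60\right)} = - \frac{60594}{203 \left(-54\right)} = - \frac{60594}{-10962} = \left(-60594\right) \left(- \frac{1}{10962}\right) = \frac{10099}{1827}$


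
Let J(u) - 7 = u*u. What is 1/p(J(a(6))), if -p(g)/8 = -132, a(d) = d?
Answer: 1/1056 ≈ 0.00094697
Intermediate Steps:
J(u) = 7 + u² (J(u) = 7 + u*u = 7 + u²)
p(g) = 1056 (p(g) = -8*(-132) = 1056)
1/p(J(a(6))) = 1/1056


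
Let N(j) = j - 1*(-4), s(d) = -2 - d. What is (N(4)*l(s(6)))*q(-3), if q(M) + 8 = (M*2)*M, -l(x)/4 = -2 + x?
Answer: 3200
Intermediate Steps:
N(j) = 4 + j (N(j) = j + 4 = 4 + j)
l(x) = 8 - 4*x (l(x) = -4*(-2 + x) = 8 - 4*x)
q(M) = -8 + 2*M² (q(M) = -8 + (M*2)*M = -8 + (2*M)*M = -8 + 2*M²)
(N(4)*l(s(6)))*q(-3) = ((4 + 4)*(8 - 4*(-2 - 1*6)))*(-8 + 2*(-3)²) = (8*(8 - 4*(-2 - 6)))*(-8 + 2*9) = (8*(8 - 4*(-8)))*(-8 + 18) = (8*(8 + 32))*10 = (8*40)*10 = 320*10 = 3200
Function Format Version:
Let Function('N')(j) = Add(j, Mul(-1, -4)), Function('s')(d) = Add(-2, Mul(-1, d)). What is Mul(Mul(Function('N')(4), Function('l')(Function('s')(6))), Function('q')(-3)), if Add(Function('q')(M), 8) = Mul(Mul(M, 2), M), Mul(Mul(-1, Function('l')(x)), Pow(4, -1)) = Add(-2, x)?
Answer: 3200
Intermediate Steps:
Function('N')(j) = Add(4, j) (Function('N')(j) = Add(j, 4) = Add(4, j))
Function('l')(x) = Add(8, Mul(-4, x)) (Function('l')(x) = Mul(-4, Add(-2, x)) = Add(8, Mul(-4, x)))
Function('q')(M) = Add(-8, Mul(2, Pow(M, 2))) (Function('q')(M) = Add(-8, Mul(Mul(M, 2), M)) = Add(-8, Mul(Mul(2, M), M)) = Add(-8, Mul(2, Pow(M, 2))))
Mul(Mul(Function('N')(4), Function('l')(Function('s')(6))), Function('q')(-3)) = Mul(Mul(Add(4, 4), Add(8, Mul(-4, Add(-2, Mul(-1, 6))))), Add(-8, Mul(2, Pow(-3, 2)))) = Mul(Mul(8, Add(8, Mul(-4, Add(-2, -6)))), Add(-8, Mul(2, 9))) = Mul(Mul(8, Add(8, Mul(-4, -8))), Add(-8, 18)) = Mul(Mul(8, Add(8, 32)), 10) = Mul(Mul(8, 40), 10) = Mul(320, 10) = 3200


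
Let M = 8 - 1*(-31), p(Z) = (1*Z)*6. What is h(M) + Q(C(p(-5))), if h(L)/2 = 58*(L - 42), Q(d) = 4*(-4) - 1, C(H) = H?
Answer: -365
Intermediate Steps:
p(Z) = 6*Z (p(Z) = Z*6 = 6*Z)
M = 39 (M = 8 + 31 = 39)
Q(d) = -17 (Q(d) = -16 - 1 = -17)
h(L) = -4872 + 116*L (h(L) = 2*(58*(L - 42)) = 2*(58*(-42 + L)) = 2*(-2436 + 58*L) = -4872 + 116*L)
h(M) + Q(C(p(-5))) = (-4872 + 116*39) - 17 = (-4872 + 4524) - 17 = -348 - 17 = -365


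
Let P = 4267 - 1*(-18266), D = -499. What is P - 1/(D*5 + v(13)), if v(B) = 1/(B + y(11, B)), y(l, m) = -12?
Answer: 56197303/2494 ≈ 22533.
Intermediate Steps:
P = 22533 (P = 4267 + 18266 = 22533)
v(B) = 1/(-12 + B) (v(B) = 1/(B - 12) = 1/(-12 + B))
P - 1/(D*5 + v(13)) = 22533 - 1/(-499*5 + 1/(-12 + 13)) = 22533 - 1/(-2495 + 1/1) = 22533 - 1/(-2495 + 1) = 22533 - 1/(-2494) = 22533 - 1*(-1/2494) = 22533 + 1/2494 = 56197303/2494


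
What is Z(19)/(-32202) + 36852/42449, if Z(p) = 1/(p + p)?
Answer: 45094865503/51943822524 ≈ 0.86815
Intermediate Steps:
Z(p) = 1/(2*p)
Z(19)/(-32202) + 36852/42449 = ((1/2)/19)/(-32202) + 36852/42449 = ((1/2)*(1/19))*(-1/32202) + 36852*(1/42449) = (1/38)*(-1/32202) + 36852/42449 = -1/1223676 + 36852/42449 = 45094865503/51943822524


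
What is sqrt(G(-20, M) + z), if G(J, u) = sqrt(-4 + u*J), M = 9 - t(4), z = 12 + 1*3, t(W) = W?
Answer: sqrt(15 + 2*I*sqrt(26)) ≈ 4.0705 + 1.2527*I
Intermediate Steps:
z = 15 (z = 12 + 3 = 15)
M = 5 (M = 9 - 1*4 = 9 - 4 = 5)
G(J, u) = sqrt(-4 + J*u)
sqrt(G(-20, M) + z) = sqrt(sqrt(-4 - 20*5) + 15) = sqrt(sqrt(-4 - 100) + 15) = sqrt(sqrt(-104) + 15) = sqrt(2*I*sqrt(26) + 15) = sqrt(15 + 2*I*sqrt(26))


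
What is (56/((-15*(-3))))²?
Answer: 3136/2025 ≈ 1.5486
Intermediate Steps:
(56/((-15*(-3))))² = (56/45)² = 3136/2025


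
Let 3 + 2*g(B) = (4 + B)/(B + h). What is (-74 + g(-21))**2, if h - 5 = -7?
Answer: 2985984/529 ≈ 5644.6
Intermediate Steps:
h = -2 (h = 5 - 7 = -2)
g(B) = -3/2 + (4 + B)/(2*(-2 + B)) (g(B) = -3/2 + ((4 + B)/(B - 2))/2 = -3/2 + ((4 + B)/(-2 + B))/2 = -3/2 + (4 + B)/(2*(-2 + B)))
(-74 + g(-21))**2 = (-74 + (5 - 1*(-21))/(-2 - 21))**2 = (-74 + (5 + 21)/(-23))**2 = (-74 - 1/23*26)**2 = (-74 - 26/23)**2 = (-1728/23)**2 = 2985984/529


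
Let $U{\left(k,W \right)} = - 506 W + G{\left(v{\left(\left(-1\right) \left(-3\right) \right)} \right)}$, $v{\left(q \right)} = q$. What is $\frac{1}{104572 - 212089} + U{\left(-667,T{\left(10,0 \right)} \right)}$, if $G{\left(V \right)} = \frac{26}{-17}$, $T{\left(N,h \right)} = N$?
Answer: $- \frac{9251407799}{1827789} \approx -5061.5$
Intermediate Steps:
$G{\left(V \right)} = - \frac{26}{17}$ ($G{\left(V \right)} = 26 \left(- \frac{1}{17}\right) = - \frac{26}{17}$)
$U{\left(k,W \right)} = - \frac{26}{17} - 506 W$ ($U{\left(k,W \right)} = - 506 W - \frac{26}{17} = - \frac{26}{17} - 506 W$)
$\frac{1}{104572 - 212089} + U{\left(-667,T{\left(10,0 \right)} \right)} = \frac{1}{104572 - 212089} - \frac{86046}{17} = \frac{1}{-107517} - \frac{86046}{17} = - \frac{1}{107517} - \frac{86046}{17} = - \frac{9251407799}{1827789}$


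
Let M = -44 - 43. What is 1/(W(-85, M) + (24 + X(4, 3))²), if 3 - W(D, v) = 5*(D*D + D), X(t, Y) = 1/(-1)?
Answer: -1/35168 ≈ -2.8435e-5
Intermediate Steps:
X(t, Y) = -1
M = -87
W(D, v) = 3 - 5*D - 5*D² (W(D, v) = 3 - 5*(D*D + D) = 3 - 5*(D² + D) = 3 - 5*(D + D²) = 3 - (5*D + 5*D²) = 3 + (-5*D - 5*D²) = 3 - 5*D - 5*D²)
1/(W(-85, M) + (24 + X(4, 3))²) = 1/((3 - 5*(-85) - 5*(-85)²) + (24 - 1)²) = 1/((3 + 425 - 5*7225) + 23²) = 1/((3 + 425 - 36125) + 529) = 1/(-35697 + 529) = 1/(-35168) = -1/35168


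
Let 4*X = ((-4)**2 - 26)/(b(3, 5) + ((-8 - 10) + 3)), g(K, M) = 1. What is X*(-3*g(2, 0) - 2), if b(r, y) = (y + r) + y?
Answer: -25/4 ≈ -6.2500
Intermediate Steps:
b(r, y) = r + 2*y (b(r, y) = (r + y) + y = r + 2*y)
X = 5/4 (X = (((-4)**2 - 26)/((3 + 2*5) + ((-8 - 10) + 3)))/4 = ((16 - 26)/((3 + 10) + (-18 + 3)))/4 = (-10/(13 - 15))/4 = (-10/(-2))/4 = (-10*(-1/2))/4 = (1/4)*5 = 5/4 ≈ 1.2500)
X*(-3*g(2, 0) - 2) = 5*(-3*1 - 2)/4 = 5*(-3 - 2)/4 = (5/4)*(-5) = -25/4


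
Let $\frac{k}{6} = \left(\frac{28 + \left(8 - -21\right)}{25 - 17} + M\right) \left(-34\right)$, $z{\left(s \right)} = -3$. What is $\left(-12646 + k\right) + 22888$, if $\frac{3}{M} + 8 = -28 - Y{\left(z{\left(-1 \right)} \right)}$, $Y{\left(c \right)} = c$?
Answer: $\frac{193755}{22} \approx 8807.0$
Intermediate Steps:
$M = - \frac{1}{11}$ ($M = \frac{3}{-8 - 25} = \frac{3}{-33} = 3 \left(- \frac{1}{33}\right) = - \frac{1}{11} \approx -0.090909$)
$k = - \frac{31569}{22}$ ($k = 6 \left(\frac{28 + \left(8 - -21\right)}{25 - 17} - \frac{1}{11}\right) \left(-34\right) = 6 \left(\frac{28 + \left(8 + 21\right)}{8} - \frac{1}{11}\right) \left(-34\right) = 6 \left(\left(28 + 29\right) \frac{1}{8} - \frac{1}{11}\right) \left(-34\right) = 6 \left(57 \cdot \frac{1}{8} - \frac{1}{11}\right) \left(-34\right) = 6 \left(\frac{57}{8} - \frac{1}{11}\right) \left(-34\right) = 6 \cdot \frac{619}{88} \left(-34\right) = 6 \left(- \frac{10523}{44}\right) = - \frac{31569}{22} \approx -1435.0$)
$\left(-12646 + k\right) + 22888 = \left(-12646 - \frac{31569}{22}\right) + 22888 = - \frac{309781}{22} + 22888 = \frac{193755}{22}$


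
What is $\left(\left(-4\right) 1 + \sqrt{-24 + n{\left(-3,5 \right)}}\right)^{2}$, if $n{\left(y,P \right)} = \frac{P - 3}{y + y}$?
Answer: $\frac{\left(12 - i \sqrt{219}\right)^{2}}{9} \approx -8.3333 - 39.463 i$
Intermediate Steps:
$n{\left(y,P \right)} = \frac{-3 + P}{2 y}$
$\left(\left(-4\right) 1 + \sqrt{-24 + n{\left(-3,5 \right)}}\right)^{2} = \left(\left(-4\right) 1 + \sqrt{-24 + \frac{-3 + 5}{2 \left(-3\right)}}\right)^{2} = \left(-4 + \sqrt{-24 + \frac{1}{2} \left(- \frac{1}{3}\right) 2}\right)^{2} = \left(-4 + \sqrt{-24 - \frac{1}{3}}\right)^{2} = \left(-4 + \sqrt{- \frac{73}{3}}\right)^{2} = \left(-4 + \frac{i \sqrt{219}}{3}\right)^{2}$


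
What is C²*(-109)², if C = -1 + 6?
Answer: 297025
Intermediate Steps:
C = 5
C²*(-109)² = 5²*(-109)² = 25*11881 = 297025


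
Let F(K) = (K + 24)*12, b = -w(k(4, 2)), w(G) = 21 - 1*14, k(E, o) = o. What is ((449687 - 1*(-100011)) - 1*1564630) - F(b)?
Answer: -1015136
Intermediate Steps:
w(G) = 7 (w(G) = 21 - 14 = 7)
b = -7 (b = -1*7 = -7)
F(K) = 288 + 12*K (F(K) = (24 + K)*12 = 288 + 12*K)
((449687 - 1*(-100011)) - 1*1564630) - F(b) = ((449687 - 1*(-100011)) - 1*1564630) - (288 + 12*(-7)) = ((449687 + 100011) - 1564630) - (288 - 84) = (549698 - 1564630) - 1*204 = -1014932 - 204 = -1015136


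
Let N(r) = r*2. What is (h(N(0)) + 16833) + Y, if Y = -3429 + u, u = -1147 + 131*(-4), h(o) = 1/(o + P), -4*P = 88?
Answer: 258125/22 ≈ 11733.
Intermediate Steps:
P = -22 (P = -1/4*88 = -22)
N(r) = 2*r
h(o) = 1/(-22 + o) (h(o) = 1/(o - 22) = 1/(-22 + o))
u = -1671 (u = -1147 - 524 = -1671)
Y = -5100 (Y = -3429 - 1671 = -5100)
(h(N(0)) + 16833) + Y = (1/(-22 + 2*0) + 16833) - 5100 = (1/(-22 + 0) + 16833) - 5100 = (1/(-22) + 16833) - 5100 = (-1/22 + 16833) - 5100 = 370325/22 - 5100 = 258125/22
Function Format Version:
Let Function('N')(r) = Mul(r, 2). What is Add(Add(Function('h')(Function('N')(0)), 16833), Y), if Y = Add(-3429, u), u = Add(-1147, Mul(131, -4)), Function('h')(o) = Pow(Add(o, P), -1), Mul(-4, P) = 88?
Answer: Rational(258125, 22) ≈ 11733.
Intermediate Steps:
P = -22 (P = Mul(Rational(-1, 4), 88) = -22)
Function('N')(r) = Mul(2, r)
Function('h')(o) = Pow(Add(-22, o), -1) (Function('h')(o) = Pow(Add(o, -22), -1) = Pow(Add(-22, o), -1))
u = -1671 (u = Add(-1147, -524) = -1671)
Y = -5100 (Y = Add(-3429, -1671) = -5100)
Add(Add(Function('h')(Function('N')(0)), 16833), Y) = Add(Add(Pow(Add(-22, Mul(2, 0)), -1), 16833), -5100) = Add(Add(Pow(Add(-22, 0), -1), 16833), -5100) = Add(Add(Pow(-22, -1), 16833), -5100) = Add(Add(Rational(-1, 22), 16833), -5100) = Add(Rational(370325, 22), -5100) = Rational(258125, 22)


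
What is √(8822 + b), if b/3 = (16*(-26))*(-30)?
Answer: √46262 ≈ 215.09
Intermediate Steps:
b = 37440 (b = 3*((16*(-26))*(-30)) = 3*(-416*(-30)) = 3*12480 = 37440)
√(8822 + b) = √(8822 + 37440) = √46262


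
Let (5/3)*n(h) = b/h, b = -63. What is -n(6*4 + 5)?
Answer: 189/145 ≈ 1.3034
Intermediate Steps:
n(h) = -189/(5*h) (n(h) = 3*(-63/h)/5 = -189/(5*h))
-n(6*4 + 5) = -(-189)/(5*(6*4 + 5)) = -(-189)/(5*(24 + 5)) = -(-189)/(5*29) = -1*(-189/145) = 189/145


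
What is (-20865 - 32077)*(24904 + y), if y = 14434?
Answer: -2082632396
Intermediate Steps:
(-20865 - 32077)*(24904 + y) = (-20865 - 32077)*(24904 + 14434) = -52942*39338 = -2082632396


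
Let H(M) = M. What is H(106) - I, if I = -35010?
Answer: 35116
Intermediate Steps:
H(106) - I = 106 - 1*(-35010) = 106 + 35010 = 35116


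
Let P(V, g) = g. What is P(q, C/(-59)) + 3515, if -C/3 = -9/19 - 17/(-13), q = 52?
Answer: 51224713/14573 ≈ 3515.0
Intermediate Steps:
C = -618/247 (C = -3*(-9/19 - 17/(-13)) = -3*(-9*1/19 - 17*(-1/13)) = -3*(-9/19 + 17/13) = -3*206/247 = -618/247 ≈ -2.5020)
P(q, C/(-59)) + 3515 = -618/247/(-59) + 3515 = -618/247*(-1/59) + 3515 = 618/14573 + 3515 = 51224713/14573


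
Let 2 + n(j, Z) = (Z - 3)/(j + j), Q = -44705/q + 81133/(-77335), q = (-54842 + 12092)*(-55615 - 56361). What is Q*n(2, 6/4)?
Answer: 15535400752127/6234958051200 ≈ 2.4917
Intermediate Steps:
q = 4786974000 (q = -42750*(-111976) = 4786974000)
Q = -15535400752127/14808025371600 (Q = -44705/4786974000 + 81133/(-77335) = -44705*1/4786974000 + 81133*(-1/77335) = -8941/957394800 - 81133/77335 = -15535400752127/14808025371600 ≈ -1.0491)
n(j, Z) = -2 + (-3 + Z)/(2*j) (n(j, Z) = -2 + (Z - 3)/(j + j) = -2 + (-3 + Z)/((2*j)) = -2 + (-3 + Z)*(1/(2*j)) = -2 + (-3 + Z)/(2*j))
Q*n(2, 6/4) = -15535400752127*(-3 + 6/4 - 4*2)/(29616050743200*2) = -15535400752127*(-3 + 6*(¼) - 8)/(29616050743200*2) = -15535400752127*(-3 + 3/2 - 8)/(29616050743200*2) = -15535400752127*(-19)/(29616050743200*2*2) = -15535400752127/14808025371600*(-19/8) = 15535400752127/6234958051200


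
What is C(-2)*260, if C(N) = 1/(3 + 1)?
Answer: 65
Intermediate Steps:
C(N) = ¼ (C(N) = 1/4 = ¼)
C(-2)*260 = (¼)*260 = 65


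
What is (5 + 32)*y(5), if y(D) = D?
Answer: 185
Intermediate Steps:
(5 + 32)*y(5) = (5 + 32)*5 = 37*5 = 185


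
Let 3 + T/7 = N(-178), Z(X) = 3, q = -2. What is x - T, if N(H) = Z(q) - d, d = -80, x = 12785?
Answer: 12225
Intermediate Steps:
N(H) = 83 (N(H) = 3 - 1*(-80) = 3 + 80 = 83)
T = 560 (T = -21 + 7*83 = -21 + 581 = 560)
x - T = 12785 - 1*560 = 12785 - 560 = 12225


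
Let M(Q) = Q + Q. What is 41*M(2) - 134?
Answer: 30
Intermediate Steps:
M(Q) = 2*Q
41*M(2) - 134 = 41*(2*2) - 134 = 41*4 - 134 = 164 - 134 = 30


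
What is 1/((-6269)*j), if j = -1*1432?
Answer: 1/8977208 ≈ 1.1139e-7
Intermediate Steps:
j = -1432
1/((-6269)*j) = 1/(-6269*(-1432)) = -1/6269*(-1/1432) = 1/8977208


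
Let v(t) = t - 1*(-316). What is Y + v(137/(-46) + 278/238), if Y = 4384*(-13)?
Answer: -310254333/5474 ≈ -56678.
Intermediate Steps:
Y = -56992
v(t) = 316 + t (v(t) = t + 316 = 316 + t)
Y + v(137/(-46) + 278/238) = -56992 + (316 + (137/(-46) + 278/238)) = -56992 + (316 + (137*(-1/46) + 278*(1/238))) = -56992 + (316 + (-137/46 + 139/119)) = -56992 + (316 - 9909/5474) = -56992 + 1719875/5474 = -310254333/5474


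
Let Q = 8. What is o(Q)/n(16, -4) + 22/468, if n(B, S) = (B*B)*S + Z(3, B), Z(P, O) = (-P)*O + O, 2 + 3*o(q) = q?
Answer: 929/20592 ≈ 0.045115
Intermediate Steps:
o(q) = -⅔ + q/3
Z(P, O) = O - O*P (Z(P, O) = -O*P + O = O - O*P)
n(B, S) = -2*B + S*B² (n(B, S) = (B*B)*S + B*(1 - 1*3) = B²*S + B*(1 - 3) = S*B² + B*(-2) = S*B² - 2*B = -2*B + S*B²)
o(Q)/n(16, -4) + 22/468 = (-⅔ + (⅓)*8)/((16*(-2 + 16*(-4)))) + 22/468 = (-⅔ + 8/3)/((16*(-2 - 64))) + 22*(1/468) = 2/((16*(-66))) + 11/234 = 2/(-1056) + 11/234 = 2*(-1/1056) + 11/234 = -1/528 + 11/234 = 929/20592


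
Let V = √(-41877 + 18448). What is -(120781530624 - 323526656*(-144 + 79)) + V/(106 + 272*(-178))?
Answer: -141810763264 - I*√23429/48310 ≈ -1.4181e+11 - 0.0031684*I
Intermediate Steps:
V = I*√23429 (V = √(-23429) = I*√23429 ≈ 153.07*I)
-(120781530624 - 323526656*(-144 + 79)) + V/(106 + 272*(-178)) = -(120781530624 - 323526656*(-144 + 79)) + (I*√23429)/(106 + 272*(-178)) = -276992/(1/(436047 - 1168*(-65))) + (I*√23429)/(106 - 48416) = -276992/(1/(436047 + 75920)) + (I*√23429)/(-48310) = -276992/(1/511967) + (I*√23429)*(-1/48310) = -276992/1/511967 - I*√23429/48310 = -276992*511967 - I*√23429/48310 = -141810763264 - I*√23429/48310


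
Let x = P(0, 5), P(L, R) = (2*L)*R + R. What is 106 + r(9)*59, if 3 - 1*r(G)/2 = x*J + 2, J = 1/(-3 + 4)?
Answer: -366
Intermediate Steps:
P(L, R) = R + 2*L*R (P(L, R) = 2*L*R + R = R + 2*L*R)
x = 5 (x = 5*(1 + 2*0) = 5*(1 + 0) = 5*1 = 5)
J = 1 (J = 1/1 = 1)
r(G) = -8 (r(G) = 6 - 2*(5*1 + 2) = 6 - 2*(5 + 2) = 6 - 2*7 = 6 - 14 = -8)
106 + r(9)*59 = 106 - 8*59 = 106 - 472 = -366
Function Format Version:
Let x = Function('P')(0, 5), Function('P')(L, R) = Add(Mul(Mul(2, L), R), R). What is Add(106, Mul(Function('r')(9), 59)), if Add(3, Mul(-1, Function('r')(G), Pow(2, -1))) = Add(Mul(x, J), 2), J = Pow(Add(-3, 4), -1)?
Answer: -366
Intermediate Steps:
Function('P')(L, R) = Add(R, Mul(2, L, R)) (Function('P')(L, R) = Add(Mul(2, L, R), R) = Add(R, Mul(2, L, R)))
x = 5 (x = Mul(5, Add(1, Mul(2, 0))) = Mul(5, Add(1, 0)) = Mul(5, 1) = 5)
J = 1 (J = Pow(1, -1) = 1)
Function('r')(G) = -8 (Function('r')(G) = Add(6, Mul(-2, Add(Mul(5, 1), 2))) = Add(6, Mul(-2, Add(5, 2))) = Add(6, Mul(-2, 7)) = Add(6, -14) = -8)
Add(106, Mul(Function('r')(9), 59)) = Add(106, Mul(-8, 59)) = Add(106, -472) = -366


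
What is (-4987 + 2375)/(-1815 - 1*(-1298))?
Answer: 2612/517 ≈ 5.0522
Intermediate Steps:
(-4987 + 2375)/(-1815 - 1*(-1298)) = -2612/(-1815 + 1298) = -2612/(-517) = -2612*(-1/517) = 2612/517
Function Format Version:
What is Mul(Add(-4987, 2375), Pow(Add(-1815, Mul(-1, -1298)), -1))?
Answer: Rational(2612, 517) ≈ 5.0522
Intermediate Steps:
Mul(Add(-4987, 2375), Pow(Add(-1815, Mul(-1, -1298)), -1)) = Mul(-2612, Pow(Add(-1815, 1298), -1)) = Mul(-2612, Pow(-517, -1)) = Mul(-2612, Rational(-1, 517)) = Rational(2612, 517)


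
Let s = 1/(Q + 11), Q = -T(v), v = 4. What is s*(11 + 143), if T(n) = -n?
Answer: 154/15 ≈ 10.267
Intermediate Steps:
Q = 4 (Q = -(-1)*4 = -1*(-4) = 4)
s = 1/15 (s = 1/(4 + 11) = 1/15 ≈ 0.066667)
s*(11 + 143) = (11 + 143)/15 = (1/15)*154 = 154/15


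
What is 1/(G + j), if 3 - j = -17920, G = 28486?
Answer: 1/46409 ≈ 2.1548e-5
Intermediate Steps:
j = 17923 (j = 3 - 1*(-17920) = 3 + 17920 = 17923)
1/(G + j) = 1/(28486 + 17923) = 1/46409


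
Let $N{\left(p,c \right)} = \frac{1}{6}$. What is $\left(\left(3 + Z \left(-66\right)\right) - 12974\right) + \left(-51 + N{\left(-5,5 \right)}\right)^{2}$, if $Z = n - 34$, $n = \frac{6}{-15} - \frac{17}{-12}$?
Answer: $- \frac{1477813}{180} \approx -8210.1$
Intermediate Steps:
$n = \frac{61}{60}$ ($n = 6 \left(- \frac{1}{15}\right) - - \frac{17}{12} = - \frac{2}{5} + \frac{17}{12} = \frac{61}{60} \approx 1.0167$)
$N{\left(p,c \right)} = \frac{1}{6}$
$Z = - \frac{1979}{60}$ ($Z = \frac{61}{60} - 34 = - \frac{1979}{60} \approx -32.983$)
$\left(\left(3 + Z \left(-66\right)\right) - 12974\right) + \left(-51 + N{\left(-5,5 \right)}\right)^{2} = \left(\left(3 - - \frac{21769}{10}\right) - 12974\right) + \left(-51 + \frac{1}{6}\right)^{2} = \left(\left(3 + \frac{21769}{10}\right) - 12974\right) + \left(- \frac{305}{6}\right)^{2} = \left(\frac{21799}{10} - 12974\right) + \frac{93025}{36} = - \frac{107941}{10} + \frac{93025}{36} = - \frac{1477813}{180}$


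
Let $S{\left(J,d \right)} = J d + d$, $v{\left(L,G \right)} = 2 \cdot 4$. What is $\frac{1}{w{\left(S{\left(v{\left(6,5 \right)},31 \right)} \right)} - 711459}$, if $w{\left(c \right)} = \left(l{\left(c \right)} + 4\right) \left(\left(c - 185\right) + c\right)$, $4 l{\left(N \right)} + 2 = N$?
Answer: $- \frac{4}{2736547} \approx -1.4617 \cdot 10^{-6}$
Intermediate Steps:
$v{\left(L,G \right)} = 8$
$l{\left(N \right)} = - \frac{1}{2} + \frac{N}{4}$
$S{\left(J,d \right)} = d + J d$
$w{\left(c \right)} = \left(-185 + 2 c\right) \left(\frac{7}{2} + \frac{c}{4}\right)$ ($w{\left(c \right)} = \left(\left(- \frac{1}{2} + \frac{c}{4}\right) + 4\right) \left(\left(c - 185\right) + c\right) = \left(\frac{7}{2} + \frac{c}{4}\right) \left(\left(-185 + c\right) + c\right) = \left(\frac{7}{2} + \frac{c}{4}\right) \left(-185 + 2 c\right) = \left(-185 + 2 c\right) \left(\frac{7}{2} + \frac{c}{4}\right)$)
$\frac{1}{w{\left(S{\left(v{\left(6,5 \right)},31 \right)} \right)} - 711459} = \frac{1}{\left(- \frac{1295}{2} + \frac{\left(31 \left(1 + 8\right)\right)^{2}}{2} - \frac{157 \cdot 31 \left(1 + 8\right)}{4}\right) - 711459} = \frac{1}{\left(- \frac{1295}{2} + \frac{\left(31 \cdot 9\right)^{2}}{2} - \frac{157 \cdot 31 \cdot 9}{4}\right) - 711459} = \frac{1}{\left(- \frac{1295}{2} + \frac{279^{2}}{2} - \frac{43803}{4}\right) - 711459} = \frac{1}{\left(- \frac{1295}{2} + \frac{1}{2} \cdot 77841 - \frac{43803}{4}\right) - 711459} = \frac{1}{\left(- \frac{1295}{2} + \frac{77841}{2} - \frac{43803}{4}\right) - 711459} = \frac{1}{\frac{109289}{4} - 711459} = \frac{1}{- \frac{2736547}{4}} = - \frac{4}{2736547}$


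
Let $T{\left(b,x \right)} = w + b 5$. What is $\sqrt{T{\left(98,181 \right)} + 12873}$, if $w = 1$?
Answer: $2 \sqrt{3341} \approx 115.6$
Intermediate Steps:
$T{\left(b,x \right)} = 1 + 5 b$ ($T{\left(b,x \right)} = 1 + b 5 = 1 + 5 b$)
$\sqrt{T{\left(98,181 \right)} + 12873} = \sqrt{\left(1 + 5 \cdot 98\right) + 12873} = \sqrt{\left(1 + 490\right) + 12873} = \sqrt{491 + 12873} = \sqrt{13364} = 2 \sqrt{3341}$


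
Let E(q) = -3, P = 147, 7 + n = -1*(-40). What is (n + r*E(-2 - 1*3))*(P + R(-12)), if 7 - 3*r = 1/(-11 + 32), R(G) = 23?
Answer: 92990/21 ≈ 4428.1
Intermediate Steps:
n = 33 (n = -7 - 1*(-40) = -7 + 40 = 33)
r = 146/63 (r = 7/3 - 1/(3*(-11 + 32)) = 7/3 - ⅓/21 = 7/3 - ⅓*1/21 = 7/3 - 1/63 = 146/63 ≈ 2.3175)
(n + r*E(-2 - 1*3))*(P + R(-12)) = (33 + (146/63)*(-3))*(147 + 23) = (33 - 146/21)*170 = (547/21)*170 = 92990/21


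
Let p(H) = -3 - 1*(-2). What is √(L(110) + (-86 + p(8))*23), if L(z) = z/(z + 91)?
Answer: I*√80820291/201 ≈ 44.726*I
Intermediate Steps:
p(H) = -1 (p(H) = -3 + 2 = -1)
L(z) = z/(91 + z)
√(L(110) + (-86 + p(8))*23) = √(110/(91 + 110) + (-86 - 1)*23) = √(110/201 - 87*23) = √(110*(1/201) - 2001) = √(110/201 - 2001) = √(-402091/201) = I*√80820291/201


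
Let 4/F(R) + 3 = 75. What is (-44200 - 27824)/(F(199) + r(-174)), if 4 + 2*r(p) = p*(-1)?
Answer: -1296432/1531 ≈ -846.79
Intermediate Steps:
F(R) = 1/18 (F(R) = 4/(-3 + 75) = 4/72 = 4*(1/72) = 1/18)
r(p) = -2 - p/2 (r(p) = -2 + (p*(-1))/2 = -2 + (-p)/2 = -2 - p/2)
(-44200 - 27824)/(F(199) + r(-174)) = (-44200 - 27824)/(1/18 + (-2 - ½*(-174))) = -72024/(1/18 + (-2 + 87)) = -72024/(1/18 + 85) = -72024/1531/18 = -72024*18/1531 = -1296432/1531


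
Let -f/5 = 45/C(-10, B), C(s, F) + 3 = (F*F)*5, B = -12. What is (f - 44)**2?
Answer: 112169281/57121 ≈ 1963.7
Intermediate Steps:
C(s, F) = -3 + 5*F**2 (C(s, F) = -3 + (F*F)*5 = -3 + F**2*5 = -3 + 5*F**2)
f = -75/239 (f = -225/(-3 + 5*(-12)**2) = -225/(-3 + 5*144) = -225/(-3 + 720) = -225/717 = -5*15/239 = -75/239 ≈ -0.31381)
(f - 44)**2 = (-75/239 - 44)**2 = (-10591/239)**2 = 112169281/57121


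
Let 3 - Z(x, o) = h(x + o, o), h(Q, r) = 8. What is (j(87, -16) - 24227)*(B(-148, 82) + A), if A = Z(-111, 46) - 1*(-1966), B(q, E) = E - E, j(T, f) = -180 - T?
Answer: -48032734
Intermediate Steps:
Z(x, o) = -5 (Z(x, o) = 3 - 1*8 = 3 - 8 = -5)
B(q, E) = 0
A = 1961 (A = -5 - 1*(-1966) = -5 + 1966 = 1961)
(j(87, -16) - 24227)*(B(-148, 82) + A) = ((-180 - 1*87) - 24227)*(0 + 1961) = ((-180 - 87) - 24227)*1961 = (-267 - 24227)*1961 = -24494*1961 = -48032734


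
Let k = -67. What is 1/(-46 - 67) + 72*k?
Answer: -545113/113 ≈ -4824.0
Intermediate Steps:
1/(-46 - 67) + 72*k = 1/(-46 - 67) + 72*(-67) = 1/(-113) - 4824 = -1/113 - 4824 = -545113/113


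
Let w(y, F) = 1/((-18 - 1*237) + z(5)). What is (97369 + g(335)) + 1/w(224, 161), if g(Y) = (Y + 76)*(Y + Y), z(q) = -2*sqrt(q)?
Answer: 372484 - 2*sqrt(5) ≈ 3.7248e+5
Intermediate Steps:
w(y, F) = 1/(-255 - 2*sqrt(5)) (w(y, F) = 1/((-18 - 1*237) - 2*sqrt(5)) = 1/((-18 - 237) - 2*sqrt(5)) = 1/(-255 - 2*sqrt(5)))
g(Y) = 2*Y*(76 + Y) (g(Y) = (76 + Y)*(2*Y) = 2*Y*(76 + Y))
(97369 + g(335)) + 1/w(224, 161) = (97369 + 2*335*(76 + 335)) + 1/(-51/13001 + 2*sqrt(5)/65005) = (97369 + 2*335*411) + 1/(-51/13001 + 2*sqrt(5)/65005) = (97369 + 275370) + 1/(-51/13001 + 2*sqrt(5)/65005) = 372739 + 1/(-51/13001 + 2*sqrt(5)/65005)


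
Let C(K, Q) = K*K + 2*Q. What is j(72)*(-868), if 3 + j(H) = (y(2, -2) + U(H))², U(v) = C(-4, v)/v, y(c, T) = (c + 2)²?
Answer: -23134804/81 ≈ -2.8562e+5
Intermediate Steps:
y(c, T) = (2 + c)²
C(K, Q) = K² + 2*Q
U(v) = (16 + 2*v)/v (U(v) = ((-4)² + 2*v)/v = (16 + 2*v)/v)
j(H) = -3 + (18 + 16/H)² (j(H) = -3 + ((2 + 2)² + (2 + 16/H))² = -3 + (4² + (2 + 16/H))² = -3 + (16 + (2 + 16/H))² = -3 + (18 + 16/H)²)
j(72)*(-868) = (321 + 256/72² + 576/72)*(-868) = (321 + 256*(1/5184) + 576*(1/72))*(-868) = (321 + 4/81 + 8)*(-868) = (26653/81)*(-868) = -23134804/81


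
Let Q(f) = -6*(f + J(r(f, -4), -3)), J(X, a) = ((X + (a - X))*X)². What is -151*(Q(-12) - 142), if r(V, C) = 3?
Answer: 83956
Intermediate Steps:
J(X, a) = X²*a² (J(X, a) = (a*X)² = (X*a)² = X²*a²)
Q(f) = -486 - 6*f (Q(f) = -6*(f + 3²*(-3)²) = -6*(f + 9*9) = -6*(f + 81) = -6*(81 + f) = -486 - 6*f)
-151*(Q(-12) - 142) = -151*((-486 - 6*(-12)) - 142) = -151*((-486 + 72) - 142) = -151*(-414 - 142) = -151*(-556) = 83956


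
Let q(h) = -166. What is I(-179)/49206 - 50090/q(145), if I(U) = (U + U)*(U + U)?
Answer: 621500941/2042049 ≈ 304.35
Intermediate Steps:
I(U) = 4*U**2 (I(U) = (2*U)*(2*U) = 4*U**2)
I(-179)/49206 - 50090/q(145) = (4*(-179)**2)/49206 - 50090/(-166) = (4*32041)*(1/49206) - 50090*(-1/166) = 128164*(1/49206) + 25045/83 = 64082/24603 + 25045/83 = 621500941/2042049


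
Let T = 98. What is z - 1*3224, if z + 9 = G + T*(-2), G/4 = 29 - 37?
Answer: -3461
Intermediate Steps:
G = -32 (G = 4*(29 - 37) = 4*(-8) = -32)
z = -237 (z = -9 + (-32 + 98*(-2)) = -9 + (-32 - 196) = -9 - 228 = -237)
z - 1*3224 = -237 - 1*3224 = -237 - 3224 = -3461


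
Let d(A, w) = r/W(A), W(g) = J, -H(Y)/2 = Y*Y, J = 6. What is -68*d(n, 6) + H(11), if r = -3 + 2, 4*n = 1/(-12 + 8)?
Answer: -692/3 ≈ -230.67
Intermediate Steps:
H(Y) = -2*Y² (H(Y) = -2*Y*Y = -2*Y²)
n = -1/16 (n = 1/(4*(-12 + 8)) = (¼)/(-4) = (¼)*(-¼) = -1/16 ≈ -0.062500)
r = -1
W(g) = 6
d(A, w) = -⅙ (d(A, w) = -1/6 = -1*⅙ = -⅙)
-68*d(n, 6) + H(11) = -68*(-⅙) - 2*11² = 34/3 - 2*121 = 34/3 - 242 = -692/3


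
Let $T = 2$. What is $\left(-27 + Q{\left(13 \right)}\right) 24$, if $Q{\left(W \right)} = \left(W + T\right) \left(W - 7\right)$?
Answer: $1512$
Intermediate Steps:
$Q{\left(W \right)} = \left(-7 + W\right) \left(2 + W\right)$ ($Q{\left(W \right)} = \left(W + 2\right) \left(W - 7\right) = \left(2 + W\right) \left(-7 + W\right) = \left(-7 + W\right) \left(2 + W\right)$)
$\left(-27 + Q{\left(13 \right)}\right) 24 = \left(-27 - \left(79 - 169\right)\right) 24 = \left(-27 - -90\right) 24 = \left(-27 + 90\right) 24 = 63 \cdot 24 = 1512$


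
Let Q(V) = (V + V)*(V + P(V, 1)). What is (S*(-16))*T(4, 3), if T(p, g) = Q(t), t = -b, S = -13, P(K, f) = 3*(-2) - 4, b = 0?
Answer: 0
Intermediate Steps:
P(K, f) = -10 (P(K, f) = -6 - 4 = -10)
t = 0 (t = -1*0 = 0)
Q(V) = 2*V*(-10 + V) (Q(V) = (V + V)*(V - 10) = (2*V)*(-10 + V) = 2*V*(-10 + V))
T(p, g) = 0 (T(p, g) = 2*0*(-10 + 0) = 2*0*(-10) = 0)
(S*(-16))*T(4, 3) = -13*(-16)*0 = 208*0 = 0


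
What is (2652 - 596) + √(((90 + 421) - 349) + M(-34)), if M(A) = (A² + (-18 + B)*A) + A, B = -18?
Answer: 2056 + 2*√627 ≈ 2106.1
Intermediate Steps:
M(A) = A² - 35*A (M(A) = (A² + (-18 - 18)*A) + A = (A² - 36*A) + A = A² - 35*A)
(2652 - 596) + √(((90 + 421) - 349) + M(-34)) = (2652 - 596) + √(((90 + 421) - 349) - 34*(-35 - 34)) = 2056 + √((511 - 349) - 34*(-69)) = 2056 + √(162 + 2346) = 2056 + √2508 = 2056 + 2*√627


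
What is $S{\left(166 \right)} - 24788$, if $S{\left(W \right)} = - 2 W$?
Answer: $-25120$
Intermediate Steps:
$S{\left(166 \right)} - 24788 = \left(-2\right) 166 - 24788 = -332 - 24788 = -25120$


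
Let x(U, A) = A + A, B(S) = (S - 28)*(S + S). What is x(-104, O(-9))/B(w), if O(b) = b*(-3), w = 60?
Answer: 9/640 ≈ 0.014062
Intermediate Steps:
O(b) = -3*b
B(S) = 2*S*(-28 + S) (B(S) = (-28 + S)*(2*S) = 2*S*(-28 + S))
x(U, A) = 2*A
x(-104, O(-9))/B(w) = (2*(-3*(-9)))/((2*60*(-28 + 60))) = (2*27)/((2*60*32)) = 54/3840 = 54*(1/3840) = 9/640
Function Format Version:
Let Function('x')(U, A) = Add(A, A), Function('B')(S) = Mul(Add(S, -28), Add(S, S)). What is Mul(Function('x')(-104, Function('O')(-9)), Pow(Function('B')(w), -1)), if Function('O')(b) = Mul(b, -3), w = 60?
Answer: Rational(9, 640) ≈ 0.014062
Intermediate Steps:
Function('O')(b) = Mul(-3, b)
Function('B')(S) = Mul(2, S, Add(-28, S)) (Function('B')(S) = Mul(Add(-28, S), Mul(2, S)) = Mul(2, S, Add(-28, S)))
Function('x')(U, A) = Mul(2, A)
Mul(Function('x')(-104, Function('O')(-9)), Pow(Function('B')(w), -1)) = Mul(Mul(2, Mul(-3, -9)), Pow(Mul(2, 60, Add(-28, 60)), -1)) = Mul(Mul(2, 27), Pow(Mul(2, 60, 32), -1)) = Mul(54, Pow(3840, -1)) = Mul(54, Rational(1, 3840)) = Rational(9, 640)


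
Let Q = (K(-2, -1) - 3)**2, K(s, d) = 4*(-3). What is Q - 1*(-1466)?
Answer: 1691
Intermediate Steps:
K(s, d) = -12
Q = 225 (Q = (-12 - 3)**2 = (-15)**2 = 225)
Q - 1*(-1466) = 225 - 1*(-1466) = 225 + 1466 = 1691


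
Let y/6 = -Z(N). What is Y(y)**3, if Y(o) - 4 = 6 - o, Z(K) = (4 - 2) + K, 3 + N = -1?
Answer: -8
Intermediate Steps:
N = -4 (N = -3 - 1 = -4)
Z(K) = 2 + K
y = 12 (y = 6*(-(2 - 4)) = 6*(-1*(-2)) = 6*2 = 12)
Y(o) = 10 - o (Y(o) = 4 + (6 - o) = 10 - o)
Y(y)**3 = (10 - 1*12)**3 = (10 - 12)**3 = (-2)**3 = -8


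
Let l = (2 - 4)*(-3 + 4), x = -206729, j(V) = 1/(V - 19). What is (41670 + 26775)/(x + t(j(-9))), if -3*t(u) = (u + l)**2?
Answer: -53660880/162076619 ≈ -0.33108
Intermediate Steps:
j(V) = 1/(-19 + V)
l = -2 (l = -2*1 = -2)
t(u) = -(-2 + u)**2/3 (t(u) = -(u - 2)**2/3 = -(-2 + u)**2/3)
(41670 + 26775)/(x + t(j(-9))) = (41670 + 26775)/(-206729 - (-2 + 1/(-19 - 9))**2/3) = 68445/(-206729 - (-2 + 1/(-28))**2/3) = 68445/(-206729 - (-2 - 1/28)**2/3) = 68445/(-206729 - (-57/28)**2/3) = 68445/(-206729 - 1/3*3249/784) = 68445/(-206729 - 1083/784) = 68445/(-162076619/784) = 68445*(-784/162076619) = -53660880/162076619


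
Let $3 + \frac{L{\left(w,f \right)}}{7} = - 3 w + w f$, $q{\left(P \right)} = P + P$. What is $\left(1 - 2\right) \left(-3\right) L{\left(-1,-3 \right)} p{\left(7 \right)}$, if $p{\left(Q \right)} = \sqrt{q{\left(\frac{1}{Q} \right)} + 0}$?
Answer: $9 \sqrt{14} \approx 33.675$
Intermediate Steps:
$q{\left(P \right)} = 2 P$
$p{\left(Q \right)} = \sqrt{2} \sqrt{\frac{1}{Q}}$ ($p{\left(Q \right)} = \sqrt{\frac{2}{Q} + 0} = \sqrt{\frac{2}{Q}} = \sqrt{2} \sqrt{\frac{1}{Q}}$)
$L{\left(w,f \right)} = -21 - 21 w + 7 f w$ ($L{\left(w,f \right)} = -21 + 7 \left(- 3 w + w f\right) = -21 + 7 \left(- 3 w + f w\right) = -21 + \left(- 21 w + 7 f w\right) = -21 - 21 w + 7 f w$)
$\left(1 - 2\right) \left(-3\right) L{\left(-1,-3 \right)} p{\left(7 \right)} = \left(1 - 2\right) \left(-3\right) \left(-21 - -21 + 7 \left(-3\right) \left(-1\right)\right) \sqrt{2} \sqrt{\frac{1}{7}} = \left(-1\right) \left(-3\right) \left(-21 + 21 + 21\right) \frac{\sqrt{2}}{\sqrt{7}} = 3 \cdot 21 \sqrt{2} \frac{\sqrt{7}}{7} = 63 \frac{\sqrt{14}}{7} = 9 \sqrt{14}$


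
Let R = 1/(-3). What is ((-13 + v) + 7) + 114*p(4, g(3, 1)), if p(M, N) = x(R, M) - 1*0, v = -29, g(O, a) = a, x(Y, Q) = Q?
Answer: 421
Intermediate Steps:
R = -⅓ ≈ -0.33333
p(M, N) = M (p(M, N) = M - 1*0 = M + 0 = M)
((-13 + v) + 7) + 114*p(4, g(3, 1)) = ((-13 - 29) + 7) + 114*4 = (-42 + 7) + 456 = -35 + 456 = 421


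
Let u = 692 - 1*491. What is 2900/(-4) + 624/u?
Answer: -48367/67 ≈ -721.90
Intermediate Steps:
u = 201 (u = 692 - 491 = 201)
2900/(-4) + 624/u = 2900/(-4) + 624/201 = 2900*(-1/4) + 624*(1/201) = -725 + 208/67 = -48367/67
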